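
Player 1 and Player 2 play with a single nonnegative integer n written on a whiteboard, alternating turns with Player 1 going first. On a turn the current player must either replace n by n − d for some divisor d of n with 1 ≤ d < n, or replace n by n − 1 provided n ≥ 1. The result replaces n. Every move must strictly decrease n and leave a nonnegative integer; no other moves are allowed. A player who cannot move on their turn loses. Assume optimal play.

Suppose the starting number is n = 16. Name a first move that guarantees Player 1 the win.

Compute win/loss labels from the base case upward. A position with no move is L. Any other position is W if it can reach an L in one move, else L.
n=0: no move → L
n=1: can move to 0, which is L ⇒ W
n=2: the only move is to 1(W), a W ⇒ L
n=3: can move to 2, which is L ⇒ W
n=4: can move to 2, which is L ⇒ W
n=5: the only move is to 4(W), a W ⇒ L
n=6: can move to 5, which is L ⇒ W
n=7: the only move is to 6(W), a W ⇒ L
n=8: can move to 7, which is L ⇒ W
n=9: moves to 6(W), 8(W); every one is W ⇒ L
n=10: can move to 5, which is L ⇒ W
n=11: the only move is to 10(W), a W ⇒ L
n=12: can move to 9, which is L ⇒ W
n=13: the only move is to 12(W), a W ⇒ L
n=14: can move to 7, which is L ⇒ W
n=15: moves to 10(W), 12(W), 14(W); every one is W ⇒ L
n=16: can move to 15, which is L ⇒ W
From 16, the L positions reachable in one move are: 15.

Move to 15.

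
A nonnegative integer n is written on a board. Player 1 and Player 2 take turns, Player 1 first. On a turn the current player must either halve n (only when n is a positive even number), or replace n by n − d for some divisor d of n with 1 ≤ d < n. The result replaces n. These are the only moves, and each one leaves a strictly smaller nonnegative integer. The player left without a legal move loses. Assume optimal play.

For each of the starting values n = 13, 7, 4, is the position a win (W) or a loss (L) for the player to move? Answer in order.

Work bottom-up. With no move the player to move loses. Otherwise the position is W if at least one move leads to an L position for the opponent, and L if every move leads to a W.
n=0: no move → L
n=1: no move → L
n=2: →1(L), so W
n=3: →2(W) only, which is W, so L
n=4: →3(L), so W
n=5: →4(W) only, which is W, so L
n=6: →3(L), so W
n=7: →6(W) only, which is W, so L
n=8: →7(L), so W
n=9: →6(W), 8(W) — all W, so L
n=10: →5(L), so W
n=11: →10(W) only, which is W, so L
n=12: →9(L), so W
n=13: →12(W) only, which is W, so L

13: L, 7: L, 4: W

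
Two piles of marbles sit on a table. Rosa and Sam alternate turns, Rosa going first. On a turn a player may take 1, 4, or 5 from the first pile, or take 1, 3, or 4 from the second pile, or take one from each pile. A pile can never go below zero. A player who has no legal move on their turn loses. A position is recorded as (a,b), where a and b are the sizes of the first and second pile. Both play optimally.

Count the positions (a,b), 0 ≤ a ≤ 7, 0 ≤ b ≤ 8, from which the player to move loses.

Use the standard recursion: the mover loses at a terminal position; elsewhere, the mover wins exactly when some move hands the opponent an L position.
Every move lowers a or b (never raises either), so fill the grid row by row in increasing a, and left to right within a row: each cell's successors are then already labelled.
      b=0  b=1  b=2  b=3  b=4  b=5  b=6  b=7  b=8
a=0:    L    W    L    W    W    W    W    L    W
a=1:    W    W    W    W    L    W    L    W    W
a=2:    L    W    L    W    W    W    W    W    L
a=3:    W    W    W    W    L    W    L    W    W
a=4:    W    L    W    L    W    W    W    W    L
a=5:    W    W    W    W    W    L    W    W    W
a=6:    W    L    W    L    W    W    W    W    W
a=7:    W    W    W    W    W    L    W    L    W
Cells with no legal move (terminal, hence L): (0,0).
The remaining L cells, each justified by listing all of its moves:
(0,2): only reaches (0,1)(W), which is W → L
(0,7): only reaches (0,6)(W), (0,4)(W), (0,3)(W), all W → L
(1,4): only reaches (0,4)(W), (1,3)(W), (1,1)(W), (1,0)(W), (0,3)(W), all W → L
(1,6): only reaches (0,6)(W), (1,5)(W), (1,3)(W), (1,2)(W), (0,5)(W), all W → L
(2,0): only reaches (1,0)(W), which is W → L
(2,2): only reaches (1,2)(W), (2,1)(W), (1,1)(W), all W → L
(2,8): only reaches (1,8)(W), (2,7)(W), (2,5)(W), (2,4)(W), (1,7)(W), all W → L
(3,4): only reaches (2,4)(W), (3,3)(W), (3,1)(W), (3,0)(W), (2,3)(W), all W → L
(3,6): only reaches (2,6)(W), (3,5)(W), (3,3)(W), (3,2)(W), (2,5)(W), all W → L
(4,1): only reaches (3,1)(W), (0,1)(W), (4,0)(W), (3,0)(W), all W → L
(4,3): only reaches (3,3)(W), (0,3)(W), (4,2)(W), (4,0)(W), (3,2)(W), all W → L
(4,8): only reaches (3,8)(W), (0,8)(W), (4,7)(W), (4,5)(W), (4,4)(W), (3,7)(W), all W → L
(5,5): only reaches (4,5)(W), (1,5)(W), (0,5)(W), (5,4)(W), (5,2)(W), (5,1)(W), (4,4)(W), all W → L
(6,1): only reaches (5,1)(W), (2,1)(W), (1,1)(W), (6,0)(W), (5,0)(W), all W → L
(6,3): only reaches (5,3)(W), (2,3)(W), (1,3)(W), (6,2)(W), (6,0)(W), (5,2)(W), all W → L
(7,5): only reaches (6,5)(W), (3,5)(W), (2,5)(W), (7,4)(W), (7,2)(W), (7,1)(W), (6,4)(W), all W → L
(7,7): only reaches (6,7)(W), (3,7)(W), (2,7)(W), (7,6)(W), (7,4)(W), (7,3)(W), (6,6)(W), all W → L
Every other cell has at least one move into one of the L cells above, so it is W.
L cells per row: a=0: 3, a=1: 2, a=2: 3, a=3: 2, a=4: 3, a=5: 1, a=6: 2, a=7: 2; total 18.

18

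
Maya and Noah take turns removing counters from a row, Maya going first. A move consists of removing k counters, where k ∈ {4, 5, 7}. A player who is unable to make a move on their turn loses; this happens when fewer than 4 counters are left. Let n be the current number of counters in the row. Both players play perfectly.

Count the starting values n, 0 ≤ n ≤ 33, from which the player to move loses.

13

Label each position W (a win for the player to move) or L (a loss). A position with no legal move is L; any other position is W exactly when some move reaches an L, and L when every move reaches a W.
n=0: no move → L
n=1: no move → L
n=2: no move → L
n=3: no move → L
n=4: W (go to 0, an L position)
n=5: W (go to 1, an L position)
n=6: W (go to 2, an L position)
n=7: W (go to 3, an L position)
n=8: W (go to 3, an L position)
n=9: W (go to 2, an L position)
n=10: W (go to 3, an L position)
n=11: L (options 7(W), 6(W), 4(W) are all W)
n=12: L (options 8(W), 7(W), 5(W) are all W)
n=13: L (options 9(W), 8(W), 6(W) are all W)
n=14: L (options 10(W), 9(W), 7(W) are all W)
n=15: W (go to 11, an L position)
n=16: W (go to 12, an L position)
n=17: W (go to 13, an L position)
n=18: W (go to 14, an L position)
n=19: W (go to 14, an L position)
n=20: W (go to 13, an L position)
n=21: W (go to 14, an L position)
n=22: L (options 18(W), 17(W), 15(W) are all W)
n=23: L (options 19(W), 18(W), 16(W) are all W)
n=24: L (options 20(W), 19(W), 17(W) are all W)
n=25: L (options 21(W), 20(W), 18(W) are all W)
n=26: W (go to 22, an L position)
n=27: W (go to 23, an L position)
n=28: W (go to 24, an L position)
n=29: W (go to 25, an L position)
n=30: W (go to 25, an L position)
n=31: W (go to 24, an L position)
n=32: W (go to 25, an L position)
n=33: L (options 29(W), 28(W), 26(W) are all W)
L entries with 0 ≤ n ≤ 33: n = 0, 1, 2, 3, 11, 12, 13, 14, 22, 23, 24, 25, 33; that makes 13.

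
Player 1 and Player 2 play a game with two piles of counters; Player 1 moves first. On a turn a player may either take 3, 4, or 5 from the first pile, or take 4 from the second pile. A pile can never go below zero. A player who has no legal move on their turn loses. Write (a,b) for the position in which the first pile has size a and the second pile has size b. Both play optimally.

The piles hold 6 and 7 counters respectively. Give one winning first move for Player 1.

Label each position W (a win for the player to move) or L (a loss). A position with no legal move is L; any other position is W exactly when some move reaches an L, and L when every move reaches a W.
No move ever increases a pile, so every position that can arise here has a ≤ 6 and b ≤ 7; it is enough to label the cells with 0 ≤ a ≤ 6 and 0 ≤ b ≤ 7.
Every move lowers a or b (never raises either), so fill the grid row by row in increasing a, and left to right within a row: each cell's successors are then already labelled.
      b=0  b=1  b=2  b=3  b=4  b=5  b=6  b=7
a=0:    L    L    L    L    W    W    W    W
a=1:    L    L    L    L    W    W    W    W
a=2:    L    L    L    L    W    W    W    W
a=3:    W    W    W    W    L    L    L    L
a=4:    W    W    W    W    L    L    L    L
a=5:    W    W    W    W    L    L    L    L
a=6:    W    W    W    W    W    W    W    W
Cells with no legal move (terminal, hence L): (0,0), (0,1), (0,2), (0,3), (1,0), (1,1), (1,2), (1,3), (2,0), (2,1), (2,2), (2,3).
The remaining L cells, each justified by listing all of its moves:
(3,4): only reaches (0,4)(W), (3,0)(W), all W → L
(3,5): only reaches (0,5)(W), (3,1)(W), all W → L
(3,6): only reaches (0,6)(W), (3,2)(W), all W → L
(3,7): only reaches (0,7)(W), (3,3)(W), all W → L
(4,4): only reaches (1,4)(W), (0,4)(W), (4,0)(W), all W → L
(4,5): only reaches (1,5)(W), (0,5)(W), (4,1)(W), all W → L
(4,6): only reaches (1,6)(W), (0,6)(W), (4,2)(W), all W → L
(4,7): only reaches (1,7)(W), (0,7)(W), (4,3)(W), all W → L
(5,4): only reaches (2,4)(W), (1,4)(W), (0,4)(W), (5,0)(W), all W → L
(5,5): only reaches (2,5)(W), (1,5)(W), (0,5)(W), (5,1)(W), all W → L
(5,6): only reaches (2,6)(W), (1,6)(W), (0,6)(W), (5,2)(W), all W → L
(5,7): only reaches (2,7)(W), (1,7)(W), (0,7)(W), (5,3)(W), all W → L
Every other cell has at least one move into one of the L cells above, so it is W.
From (6,7), the L positions reachable in one move are: (3,7).

Move to (3,7).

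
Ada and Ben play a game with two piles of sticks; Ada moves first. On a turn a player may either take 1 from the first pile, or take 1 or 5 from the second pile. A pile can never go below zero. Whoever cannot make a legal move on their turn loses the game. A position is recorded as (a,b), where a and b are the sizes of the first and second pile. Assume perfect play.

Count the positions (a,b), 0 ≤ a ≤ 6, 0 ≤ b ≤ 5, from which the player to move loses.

21

Classify positions by backward induction: terminal positions (no move available) are L. From any other position, the mover wins iff some move reaches an L.
Every move lowers a or b (never raises either), so fill the grid row by row in increasing a, and left to right within a row: each cell's successors are then already labelled.
      b=0  b=1  b=2  b=3  b=4  b=5
a=0:    L    W    L    W    L    W
a=1:    W    L    W    L    W    L
a=2:    L    W    L    W    L    W
a=3:    W    L    W    L    W    L
a=4:    L    W    L    W    L    W
a=5:    W    L    W    L    W    L
a=6:    L    W    L    W    L    W
Cells with no legal move (terminal, hence L): (0,0).
The remaining L cells, each justified by listing all of its moves:
(0,2): →(0,1)(W) only, which is W, so L
(0,4): →(0,3)(W) only, which is W, so L
(1,1): →(0,1)(W), (1,0)(W) — all W, so L
(1,3): →(0,3)(W), (1,2)(W) — all W, so L
(1,5): →(0,5)(W), (1,4)(W), (1,0)(W) — all W, so L
(2,0): →(1,0)(W) only, which is W, so L
(2,2): →(1,2)(W), (2,1)(W) — all W, so L
(2,4): →(1,4)(W), (2,3)(W) — all W, so L
(3,1): →(2,1)(W), (3,0)(W) — all W, so L
(3,3): →(2,3)(W), (3,2)(W) — all W, so L
(3,5): →(2,5)(W), (3,4)(W), (3,0)(W) — all W, so L
(4,0): →(3,0)(W) only, which is W, so L
(4,2): →(3,2)(W), (4,1)(W) — all W, so L
(4,4): →(3,4)(W), (4,3)(W) — all W, so L
(5,1): →(4,1)(W), (5,0)(W) — all W, so L
(5,3): →(4,3)(W), (5,2)(W) — all W, so L
(5,5): →(4,5)(W), (5,4)(W), (5,0)(W) — all W, so L
(6,0): →(5,0)(W) only, which is W, so L
(6,2): →(5,2)(W), (6,1)(W) — all W, so L
(6,4): →(5,4)(W), (6,3)(W) — all W, so L
Every other cell has at least one move into one of the L cells above, so it is W.
L cells per row: a=0: 3, a=1: 3, a=2: 3, a=3: 3, a=4: 3, a=5: 3, a=6: 3; total 21.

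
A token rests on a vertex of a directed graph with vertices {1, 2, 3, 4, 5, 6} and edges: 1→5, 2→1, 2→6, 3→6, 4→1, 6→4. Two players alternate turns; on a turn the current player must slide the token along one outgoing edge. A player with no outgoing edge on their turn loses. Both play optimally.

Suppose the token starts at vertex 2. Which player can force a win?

Classify positions by backward induction: terminal positions (no move available) are L. From any other position, the mover wins iff some move reaches an L.
Every edge goes from a vertex to one that appears earlier in the order 5, 1, 4, 6, 2, 3, so processing vertices in that order labels each vertex after all of its successors.
5: no outgoing edge → L
1: can move to 5, which is L ⇒ W
4: the only move is to 1(W), a W ⇒ L
6: can move to 4, which is L ⇒ W
2: moves to 6(W), 1(W); every one is W ⇒ L
3: the only move is to 6(W), a W ⇒ L
The starting position 2 is L: whatever the player to move does, the opponent receives a W position.

The second player wins.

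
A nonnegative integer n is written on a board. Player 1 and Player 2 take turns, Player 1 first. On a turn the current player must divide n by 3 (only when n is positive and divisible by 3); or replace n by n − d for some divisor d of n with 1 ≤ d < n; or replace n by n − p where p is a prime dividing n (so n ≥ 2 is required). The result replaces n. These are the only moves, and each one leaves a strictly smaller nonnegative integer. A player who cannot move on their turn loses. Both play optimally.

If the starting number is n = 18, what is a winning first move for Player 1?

Label each position W (a win for the player to move) or L (a loss). A position with no legal move is L; any other position is W exactly when some move reaches an L, and L when every move reaches a W.
n=0: no move → L
n=1: no move → L
n=2: can move to 0, which is L ⇒ W
n=3: can move to 0, which is L ⇒ W
n=4: moves to 2(W), 3(W); every one is W ⇒ L
n=5: can move to 0, which is L ⇒ W
n=6: can move to 4, which is L ⇒ W
n=7: can move to 0, which is L ⇒ W
n=8: can move to 4, which is L ⇒ W
n=9: moves to 3(W), 6(W), 8(W); every one is W ⇒ L
n=10: can move to 9, which is L ⇒ W
n=11: can move to 0, which is L ⇒ W
n=12: can move to 4, which is L ⇒ W
n=13: can move to 0, which is L ⇒ W
n=14: moves to 7(W), 12(W), 13(W); every one is W ⇒ L
n=15: can move to 14, which is L ⇒ W
n=16: can move to 14, which is L ⇒ W
n=17: can move to 0, which is L ⇒ W
n=18: can move to 9, which is L ⇒ W
From 18, the L positions reachable in one move are: 9.

Move to 9.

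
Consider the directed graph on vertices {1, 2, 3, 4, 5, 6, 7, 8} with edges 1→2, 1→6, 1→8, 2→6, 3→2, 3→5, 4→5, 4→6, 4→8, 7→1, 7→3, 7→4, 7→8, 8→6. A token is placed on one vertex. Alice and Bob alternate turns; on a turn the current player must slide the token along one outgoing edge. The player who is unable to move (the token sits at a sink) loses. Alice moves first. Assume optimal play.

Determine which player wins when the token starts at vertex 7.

Label each position W (a win for the player to move) or L (a loss). A position with no legal move is L; any other position is W exactly when some move reaches an L, and L when every move reaches a W.
Every edge goes from a vertex to one that appears earlier in the order 5, 6, 8, 4, 2, 1, 3, 7, so processing vertices in that order labels each vertex after all of its successors.
5: no outgoing edge → L
6: no outgoing edge → L
8: W (go to 6, an L position)
4: W (go to 6, an L position)
2: W (go to 6, an L position)
1: W (go to 6, an L position)
3: W (go to 5, an L position)
7: L (options 3(W), 1(W), 4(W), 8(W) are all W)
Every move from 7 reaches a W position, so the mover loses.

Bob wins.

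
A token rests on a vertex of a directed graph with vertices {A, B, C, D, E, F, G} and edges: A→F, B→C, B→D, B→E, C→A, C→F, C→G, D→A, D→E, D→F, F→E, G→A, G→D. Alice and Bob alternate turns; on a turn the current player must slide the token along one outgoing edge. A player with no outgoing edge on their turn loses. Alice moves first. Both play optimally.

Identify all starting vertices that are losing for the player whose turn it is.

A, E

Label each position W (a win for the player to move) or L (a loss). A position with no legal move is L; any other position is W exactly when some move reaches an L, and L when every move reaches a W.
Every edge goes from a vertex to one that appears earlier in the order E, F, A, D, G, C, B, so processing vertices in that order labels each vertex after all of its successors.
E: no outgoing edge → L
F: reaches L-position E → W
A: only reaches F(W), which is W → L
D: reaches L-position A → W
G: reaches L-position A → W
C: reaches L-position A → W
B: reaches L-position E → W
The losing starting vertices are exactly the entries labelled L in this table (2 of them).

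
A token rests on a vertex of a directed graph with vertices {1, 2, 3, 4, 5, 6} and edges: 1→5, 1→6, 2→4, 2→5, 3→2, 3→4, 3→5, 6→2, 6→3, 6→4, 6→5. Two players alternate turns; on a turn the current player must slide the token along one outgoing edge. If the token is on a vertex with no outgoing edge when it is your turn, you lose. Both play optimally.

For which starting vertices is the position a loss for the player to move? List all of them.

4, 5

Build the W/L table. Terminal = L. A non-terminal position is W if it has a move to some L; otherwise it is L.
Every edge goes from a vertex to one that appears earlier in the order 4, 5, 2, 3, 6, 1, so processing vertices in that order labels each vertex after all of its successors.
4: no outgoing edge → L
5: no outgoing edge → L
2: →5(L), so W
3: →5(L), so W
6: →5(L), so W
1: →5(L), so W
Reading off the rows marked L gives the requested list; there are 2 such vertices.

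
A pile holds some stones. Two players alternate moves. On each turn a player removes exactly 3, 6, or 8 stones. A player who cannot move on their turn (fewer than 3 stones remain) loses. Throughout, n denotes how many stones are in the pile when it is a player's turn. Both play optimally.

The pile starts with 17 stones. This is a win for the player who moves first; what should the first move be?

Build the W/L table. Terminal = L. A non-terminal position is W if it has a move to some L; otherwise it is L.
n=0: no move → L
n=1: no move → L
n=2: no move → L
n=3: W (go to 0, an L position)
n=4: W (go to 1, an L position)
n=5: W (go to 2, an L position)
n=6: W (go to 0, an L position)
n=7: W (go to 1, an L position)
n=8: W (go to 2, an L position)
n=9: W (go to 1, an L position)
n=10: W (go to 2, an L position)
n=11: L (options 8(W), 5(W), 3(W) are all W)
n=12: L (options 9(W), 6(W), 4(W) are all W)
n=13: L (options 10(W), 7(W), 5(W) are all W)
n=14: W (go to 11, an L position)
n=15: W (go to 12, an L position)
n=16: W (go to 13, an L position)
n=17: W (go to 11, an L position)
From 17, the L positions reachable in one move are: 11.

Remove 6, leaving 11.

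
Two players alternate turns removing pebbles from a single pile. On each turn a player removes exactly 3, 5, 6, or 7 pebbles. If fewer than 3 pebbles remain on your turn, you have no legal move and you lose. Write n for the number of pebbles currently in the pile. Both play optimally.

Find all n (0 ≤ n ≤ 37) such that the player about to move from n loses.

0, 1, 2, 10, 11, 12, 20, 21, 22, 30, 31, 32

Work bottom-up. With no move the player to move loses. Otherwise the position is W if at least one move leads to an L position for the opponent, and L if every move leads to a W.
n=0: no move → L
n=1: no move → L
n=2: no move → L
n=3: →0(L), so W
n=4: →1(L), so W
n=5: →2(L), so W
n=6: →1(L), so W
n=7: →2(L), so W
n=8: →2(L), so W
n=9: →2(L), so W
n=10: →7(W), 5(W), 4(W), 3(W) — all W, so L
n=11: →8(W), 6(W), 5(W), 4(W) — all W, so L
n=12: →9(W), 7(W), 6(W), 5(W) — all W, so L
n=13: →10(L), so W
n=14: →11(L), so W
n=15: →12(L), so W
n=16: →11(L), so W
n=17: →12(L), so W
n=18: →12(L), so W
n=19: →12(L), so W
n=20: →17(W), 15(W), 14(W), 13(W) — all W, so L
n=21: →18(W), 16(W), 15(W), 14(W) — all W, so L
n=22: →19(W), 17(W), 16(W), 15(W) — all W, so L
n=23: →20(L), so W
n=24: →21(L), so W
n=25: →22(L), so W
n=26: →21(L), so W
n=27: →22(L), so W
n=28: →22(L), so W
n=29: →22(L), so W
n=30: →27(W), 25(W), 24(W), 23(W) — all W, so L
n=31: →28(W), 26(W), 25(W), 24(W) — all W, so L
n=32: →29(W), 27(W), 26(W), 25(W) — all W, so L
n=33: →30(L), so W
n=34: →31(L), so W
n=35: →32(L), so W
n=36: →31(L), so W
n=37: →32(L), so W
Reading off the rows marked L gives the requested list; there are 12 such values of n.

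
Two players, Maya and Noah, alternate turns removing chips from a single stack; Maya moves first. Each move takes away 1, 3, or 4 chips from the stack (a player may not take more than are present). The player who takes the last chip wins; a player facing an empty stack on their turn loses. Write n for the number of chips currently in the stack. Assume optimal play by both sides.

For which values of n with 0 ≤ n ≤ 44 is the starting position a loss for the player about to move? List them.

Use the standard recursion: the mover loses at a terminal position; elsewhere, the mover wins exactly when some move hands the opponent an L position.
n=0: no move → L
n=1: →0(L), so W
n=2: →1(W) only, which is W, so L
n=3: →2(L), so W
n=4: →0(L), so W
n=5: →2(L), so W
n=6: →2(L), so W
n=7: →6(W), 4(W), 3(W) — all W, so L
n=8: →7(L), so W
n=9: →8(W), 6(W), 5(W) — all W, so L
n=10: →9(L), so W
n=11: →7(L), so W
n=12: →9(L), so W
n=13: →9(L), so W
n=14: →13(W), 11(W), 10(W) — all W, so L
n=15: →14(L), so W
n=16: →15(W), 13(W), 12(W) — all W, so L
n=17: →16(L), so W
n=18: →14(L), so W
n=19: →16(L), so W
n=20: →16(L), so W
n=21: →20(W), 18(W), 17(W) — all W, so L
n=22: →21(L), so W
n=23: →22(W), 20(W), 19(W) — all W, so L
n=24: →23(L), so W
n=25: →21(L), so W
n=26: →23(L), so W
n=27: →23(L), so W
n=28: →27(W), 25(W), 24(W) — all W, so L
n=29: →28(L), so W
n=30: →29(W), 27(W), 26(W) — all W, so L
n=31: →30(L), so W
n=32: →28(L), so W
n=33: →30(L), so W
n=34: →30(L), so W
n=35: →34(W), 32(W), 31(W) — all W, so L
n=36: →35(L), so W
n=37: →36(W), 34(W), 33(W) — all W, so L
n=38: →37(L), so W
n=39: →35(L), so W
n=40: →37(L), so W
n=41: →37(L), so W
n=42: →41(W), 39(W), 38(W) — all W, so L
n=43: →42(L), so W
n=44: →43(W), 41(W), 40(W) — all W, so L
The losing starting values of n are exactly the entries labelled L in this table (14 of them).

0, 2, 7, 9, 14, 16, 21, 23, 28, 30, 35, 37, 42, 44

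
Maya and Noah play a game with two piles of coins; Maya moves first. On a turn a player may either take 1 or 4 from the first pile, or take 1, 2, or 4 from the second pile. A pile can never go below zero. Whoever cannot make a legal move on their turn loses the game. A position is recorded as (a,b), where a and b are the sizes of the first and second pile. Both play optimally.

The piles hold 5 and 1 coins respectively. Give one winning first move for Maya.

Use the standard recursion: the mover loses at a terminal position; elsewhere, the mover wins exactly when some move hands the opponent an L position.
No move ever increases a pile, so every position that can arise here has a ≤ 5 and b ≤ 1; it is enough to label the cells with 0 ≤ a ≤ 5 and 0 ≤ b ≤ 1.
Every move lowers a or b (never raises either), so fill the grid row by row in increasing a, and left to right within a row: each cell's successors are then already labelled.
      b=0  b=1
a=0:    L    W
a=1:    W    L
a=2:    L    W
a=3:    W    L
a=4:    W    W
a=5:    L    W
Cells with no legal move (terminal, hence L): (0,0).
The remaining L cells, each justified by listing all of its moves:
(1,1): L (options (0,1)(W), (1,0)(W) are all W)
(2,0): L (sole option (1,0)(W) is W)
(3,1): L (options (2,1)(W), (3,0)(W) are all W)
(5,0): L (options (4,0)(W), (1,0)(W) are all W)
Every other cell has at least one move into one of the L cells above, so it is W.
From (5,1), the L positions reachable in one move are: (1,1), (5,0). Any move reaching one of these is winning.

Move to (1,1).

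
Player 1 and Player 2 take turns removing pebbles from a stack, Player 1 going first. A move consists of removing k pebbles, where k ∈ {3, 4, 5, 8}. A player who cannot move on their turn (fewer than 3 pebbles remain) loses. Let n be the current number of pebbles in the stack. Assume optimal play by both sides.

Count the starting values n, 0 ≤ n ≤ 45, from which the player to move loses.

Label each position W (a win for the player to move) or L (a loss). A position with no legal move is L; any other position is W exactly when some move reaches an L, and L when every move reaches a W.
n=0: no move → L
n=1: no move → L
n=2: no move → L
n=3: W (go to 0, an L position)
n=4: W (go to 1, an L position)
n=5: W (go to 2, an L position)
n=6: W (go to 2, an L position)
n=7: W (go to 2, an L position)
n=8: W (go to 0, an L position)
n=9: W (go to 1, an L position)
n=10: W (go to 2, an L position)
n=11: L (options 8(W), 7(W), 6(W), 3(W) are all W)
n=12: L (options 9(W), 8(W), 7(W), 4(W) are all W)
n=13: L (options 10(W), 9(W), 8(W), 5(W) are all W)
n=14: W (go to 11, an L position)
n=15: W (go to 12, an L position)
n=16: W (go to 13, an L position)
n=17: W (go to 13, an L position)
n=18: W (go to 13, an L position)
n=19: W (go to 11, an L position)
n=20: W (go to 12, an L position)
n=21: W (go to 13, an L position)
n=22: L (options 19(W), 18(W), 17(W), 14(W) are all W)
n=23: L (options 20(W), 19(W), 18(W), 15(W) are all W)
n=24: L (options 21(W), 20(W), 19(W), 16(W) are all W)
n=25: W (go to 22, an L position)
n=26: W (go to 23, an L position)
n=27: W (go to 24, an L position)
n=28: W (go to 24, an L position)
n=29: W (go to 24, an L position)
n=30: W (go to 22, an L position)
n=31: W (go to 23, an L position)
n=32: W (go to 24, an L position)
n=33: L (options 30(W), 29(W), 28(W), 25(W) are all W)
n=34: L (options 31(W), 30(W), 29(W), 26(W) are all W)
n=35: L (options 32(W), 31(W), 30(W), 27(W) are all W)
n=36: W (go to 33, an L position)
n=37: W (go to 34, an L position)
n=38: W (go to 35, an L position)
n=39: W (go to 35, an L position)
n=40: W (go to 35, an L position)
n=41: W (go to 33, an L position)
n=42: W (go to 34, an L position)
n=43: W (go to 35, an L position)
n=44: L (options 41(W), 40(W), 39(W), 36(W) are all W)
n=45: L (options 42(W), 41(W), 40(W), 37(W) are all W)
L entries with 0 ≤ n ≤ 45: n = 0, 1, 2, 11, 12, 13, 22, 23, 24, 33, 34, 35, 44, 45; that makes 14.

14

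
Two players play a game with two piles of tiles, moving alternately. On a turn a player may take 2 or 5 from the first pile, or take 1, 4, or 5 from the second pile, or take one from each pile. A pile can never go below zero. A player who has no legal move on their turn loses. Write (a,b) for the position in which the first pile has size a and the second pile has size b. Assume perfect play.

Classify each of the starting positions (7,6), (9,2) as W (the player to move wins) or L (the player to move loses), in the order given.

Build the W/L table. Terminal = L. A non-terminal position is W if it has a move to some L; otherwise it is L.
No move ever increases a pile, so every position that can arise here has a ≤ 9 and b ≤ 6; it is enough to label the cells with 0 ≤ a ≤ 9 and 0 ≤ b ≤ 6.
Every move lowers a or b (never raises either), so fill the grid row by row in increasing a, and left to right within a row: each cell's successors are then already labelled.
      b=0  b=1  b=2  b=3  b=4  b=5  b=6
a=0:    L    W    L    W    W    W    W
a=1:    L    W    L    W    W    W    W
a=2:    W    W    W    W    L    W    L
a=3:    W    L    W    L    W    W    W
a=4:    L    W    W    L    W    W    W
a=5:    W    W    W    W    W    L    W
a=6:    W    L    W    W    L    W    W
a=7:    L    W    W    L    W    W    W
a=8:    L    W    L    W    W    W    W
a=9:    W    W    L    W    L    W    W
Cells with no legal move (terminal, hence L): (0,0), (1,0).
The remaining L cells, each justified by listing all of its moves:
(0,2): only reaches (0,1)(W), which is W → L
(1,2): only reaches (1,1)(W), (0,1)(W), all W → L
(2,4): only reaches (0,4)(W), (2,3)(W), (2,0)(W), (1,3)(W), all W → L
(2,6): only reaches (0,6)(W), (2,5)(W), (2,2)(W), (2,1)(W), (1,5)(W), all W → L
(3,1): only reaches (1,1)(W), (3,0)(W), (2,0)(W), all W → L
(3,3): only reaches (1,3)(W), (3,2)(W), (2,2)(W), all W → L
(4,0): only reaches (2,0)(W), which is W → L
(4,3): only reaches (2,3)(W), (4,2)(W), (3,2)(W), all W → L
(5,5): only reaches (3,5)(W), (0,5)(W), (5,4)(W), (5,1)(W), (5,0)(W), (4,4)(W), all W → L
(6,1): only reaches (4,1)(W), (1,1)(W), (6,0)(W), (5,0)(W), all W → L
(6,4): only reaches (4,4)(W), (1,4)(W), (6,3)(W), (6,0)(W), (5,3)(W), all W → L
(7,0): only reaches (5,0)(W), (2,0)(W), all W → L
(7,3): only reaches (5,3)(W), (2,3)(W), (7,2)(W), (6,2)(W), all W → L
(8,0): only reaches (6,0)(W), (3,0)(W), all W → L
(8,2): only reaches (6,2)(W), (3,2)(W), (8,1)(W), (7,1)(W), all W → L
(9,2): only reaches (7,2)(W), (4,2)(W), (9,1)(W), (8,1)(W), all W → L
(9,4): only reaches (7,4)(W), (4,4)(W), (9,3)(W), (9,0)(W), (8,3)(W), all W → L
Every other cell has at least one move into one of the L cells above, so it is W.
(7,6): the move to (2,6) reaches an L cell, so W
(9,2): one of the L cells justified above, so L

(7,6): W, (9,2): L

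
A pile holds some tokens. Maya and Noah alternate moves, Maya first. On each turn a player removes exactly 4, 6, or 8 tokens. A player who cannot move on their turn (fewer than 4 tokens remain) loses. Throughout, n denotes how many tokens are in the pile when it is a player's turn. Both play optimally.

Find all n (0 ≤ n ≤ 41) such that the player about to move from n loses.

Compute win/loss labels from the base case upward. A position with no move is L. Any other position is W if it can reach an L in one move, else L.
n=0: no move → L
n=1: no move → L
n=2: no move → L
n=3: no move → L
n=4: reaches L-position 0 → W
n=5: reaches L-position 1 → W
n=6: reaches L-position 2 → W
n=7: reaches L-position 3 → W
n=8: reaches L-position 2 → W
n=9: reaches L-position 3 → W
n=10: reaches L-position 2 → W
n=11: reaches L-position 3 → W
n=12: only reaches 8(W), 6(W), 4(W), all W → L
n=13: only reaches 9(W), 7(W), 5(W), all W → L
n=14: only reaches 10(W), 8(W), 6(W), all W → L
n=15: only reaches 11(W), 9(W), 7(W), all W → L
n=16: reaches L-position 12 → W
n=17: reaches L-position 13 → W
n=18: reaches L-position 14 → W
n=19: reaches L-position 15 → W
n=20: reaches L-position 14 → W
n=21: reaches L-position 15 → W
n=22: reaches L-position 14 → W
n=23: reaches L-position 15 → W
n=24: only reaches 20(W), 18(W), 16(W), all W → L
n=25: only reaches 21(W), 19(W), 17(W), all W → L
n=26: only reaches 22(W), 20(W), 18(W), all W → L
n=27: only reaches 23(W), 21(W), 19(W), all W → L
n=28: reaches L-position 24 → W
n=29: reaches L-position 25 → W
n=30: reaches L-position 26 → W
n=31: reaches L-position 27 → W
n=32: reaches L-position 26 → W
n=33: reaches L-position 27 → W
n=34: reaches L-position 26 → W
n=35: reaches L-position 27 → W
n=36: only reaches 32(W), 30(W), 28(W), all W → L
n=37: only reaches 33(W), 31(W), 29(W), all W → L
n=38: only reaches 34(W), 32(W), 30(W), all W → L
n=39: only reaches 35(W), 33(W), 31(W), all W → L
n=40: reaches L-position 36 → W
n=41: reaches L-position 37 → W
The losing starting values of n are exactly the entries labelled L in this table (16 of them).

0, 1, 2, 3, 12, 13, 14, 15, 24, 25, 26, 27, 36, 37, 38, 39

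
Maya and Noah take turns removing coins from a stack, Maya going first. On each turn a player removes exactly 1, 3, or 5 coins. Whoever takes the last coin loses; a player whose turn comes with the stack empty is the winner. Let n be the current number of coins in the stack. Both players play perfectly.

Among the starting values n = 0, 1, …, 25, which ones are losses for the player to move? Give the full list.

1, 3, 5, 7, 9, 11, 13, 15, 17, 19, 21, 23, 25

Work bottom-up. With no move the player to move wins. Otherwise the position is W if at least one move leads to an L position for the opponent, and L if every move leads to a W.
n=0: no move; the opponent has just taken the last coin and therefore loses → W
n=1: only reaches 0(W), which is W → L
n=2: reaches L-position 1 → W
n=3: only reaches 2(W), 0(W), all W → L
n=4: reaches L-position 3 → W
n=5: only reaches 4(W), 2(W), 0(W), all W → L
n=6: reaches L-position 5 → W
n=7: only reaches 6(W), 4(W), 2(W), all W → L
n=8: reaches L-position 7 → W
n=9: only reaches 8(W), 6(W), 4(W), all W → L
n=10: reaches L-position 9 → W
n=11: only reaches 10(W), 8(W), 6(W), all W → L
n=12: reaches L-position 11 → W
n=13: only reaches 12(W), 10(W), 8(W), all W → L
n=14: reaches L-position 13 → W
n=15: only reaches 14(W), 12(W), 10(W), all W → L
n=16: reaches L-position 15 → W
n=17: only reaches 16(W), 14(W), 12(W), all W → L
n=18: reaches L-position 17 → W
n=19: only reaches 18(W), 16(W), 14(W), all W → L
n=20: reaches L-position 19 → W
n=21: only reaches 20(W), 18(W), 16(W), all W → L
n=22: reaches L-position 21 → W
n=23: only reaches 22(W), 20(W), 18(W), all W → L
n=24: reaches L-position 23 → W
n=25: only reaches 24(W), 22(W), 20(W), all W → L
Reading off the rows marked L gives the requested list; there are 13 such values of n.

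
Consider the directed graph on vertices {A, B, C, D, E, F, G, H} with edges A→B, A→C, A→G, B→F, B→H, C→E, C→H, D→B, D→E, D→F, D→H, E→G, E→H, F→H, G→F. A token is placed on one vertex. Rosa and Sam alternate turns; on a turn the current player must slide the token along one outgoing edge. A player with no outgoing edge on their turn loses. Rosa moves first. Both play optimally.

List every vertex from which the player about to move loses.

G, H

Work bottom-up. With no move the player to move loses. Otherwise the position is W if at least one move leads to an L position for the opponent, and L if every move leads to a W.
Every edge goes from a vertex to one that appears earlier in the order H, F, B, G, E, C, A, D, so processing vertices in that order labels each vertex after all of its successors.
H: no outgoing edge → L
F: can move to H, which is L ⇒ W
B: can move to H, which is L ⇒ W
G: the only move is to F(W), a W ⇒ L
E: can move to G, which is L ⇒ W
C: can move to H, which is L ⇒ W
A: can move to G, which is L ⇒ W
D: can move to H, which is L ⇒ W
The losing starting vertices are exactly the entries labelled L in this table (2 of them).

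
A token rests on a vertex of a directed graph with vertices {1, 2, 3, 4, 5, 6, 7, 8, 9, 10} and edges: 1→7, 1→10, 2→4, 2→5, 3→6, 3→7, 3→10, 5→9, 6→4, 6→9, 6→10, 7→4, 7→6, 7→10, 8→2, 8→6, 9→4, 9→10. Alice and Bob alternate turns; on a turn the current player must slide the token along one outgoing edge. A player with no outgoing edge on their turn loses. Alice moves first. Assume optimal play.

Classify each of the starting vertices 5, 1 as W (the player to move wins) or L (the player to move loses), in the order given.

5: L, 1: W

Build the W/L table. Terminal = L. A non-terminal position is W if it has a move to some L; otherwise it is L.
Every edge goes from a vertex to one that appears earlier in the order 10, 4, 9, 6, 7, 5, 3, 2, 1, 8, so processing vertices in that order labels each vertex after all of its successors.
10: no outgoing edge → L
4: no outgoing edge → L
9: →4(L), so W
6: →4(L), so W
7: →4(L), so W
5: →9(W) only, which is W, so L
3: →10(L), so W
2: →5(L), so W
1: →10(L), so W
8: →2(W), 6(W) — all W, so L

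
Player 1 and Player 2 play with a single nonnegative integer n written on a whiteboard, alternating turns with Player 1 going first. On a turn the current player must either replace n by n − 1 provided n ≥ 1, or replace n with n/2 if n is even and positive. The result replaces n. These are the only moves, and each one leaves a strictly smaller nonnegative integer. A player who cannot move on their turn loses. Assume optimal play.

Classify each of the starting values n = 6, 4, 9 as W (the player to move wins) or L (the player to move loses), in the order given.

Work bottom-up. With no move the player to move loses. Otherwise the position is W if at least one move leads to an L position for the opponent, and L if every move leads to a W.
n=0: no move → L
n=1: W (go to 0, an L position)
n=2: L (sole option 1(W) is W)
n=3: W (go to 2, an L position)
n=4: W (go to 2, an L position)
n=5: L (sole option 4(W) is W)
n=6: W (go to 5, an L position)
n=7: L (sole option 6(W) is W)
n=8: W (go to 7, an L position)
n=9: L (sole option 8(W) is W)

6: W, 4: W, 9: L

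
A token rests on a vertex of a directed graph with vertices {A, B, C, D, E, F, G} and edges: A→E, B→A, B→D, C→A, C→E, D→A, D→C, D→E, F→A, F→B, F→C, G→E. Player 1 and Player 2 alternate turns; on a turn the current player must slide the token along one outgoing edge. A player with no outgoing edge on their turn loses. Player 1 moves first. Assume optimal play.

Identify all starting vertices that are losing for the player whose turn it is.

Compute win/loss labels from the base case upward. A position with no move is L. Any other position is W if it can reach an L in one move, else L.
Every edge goes from a vertex to one that appears earlier in the order E, A, C, D, B, G, F, so processing vertices in that order labels each vertex after all of its successors.
E: no outgoing edge → L
A: →E(L), so W
C: →E(L), so W
D: →E(L), so W
B: →D(W), A(W) — all W, so L
G: →E(L), so W
F: →B(L), so W
Reading off the rows marked L gives the requested list; there are 2 such vertices.

B, E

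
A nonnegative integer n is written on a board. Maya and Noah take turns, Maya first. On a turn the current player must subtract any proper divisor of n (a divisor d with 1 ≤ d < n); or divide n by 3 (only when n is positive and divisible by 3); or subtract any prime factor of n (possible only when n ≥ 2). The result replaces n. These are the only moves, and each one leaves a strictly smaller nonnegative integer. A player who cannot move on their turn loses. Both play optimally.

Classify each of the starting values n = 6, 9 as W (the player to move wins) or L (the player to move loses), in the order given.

6: W, 9: L

Use the standard recursion: the mover loses at a terminal position; elsewhere, the mover wins exactly when some move hands the opponent an L position.
n=0: no move → L
n=1: no move → L
n=2: →0(L), so W
n=3: →0(L), so W
n=4: →2(W), 3(W) — all W, so L
n=5: →0(L), so W
n=6: →4(L), so W
n=7: →0(L), so W
n=8: →4(L), so W
n=9: →3(W), 6(W), 8(W) — all W, so L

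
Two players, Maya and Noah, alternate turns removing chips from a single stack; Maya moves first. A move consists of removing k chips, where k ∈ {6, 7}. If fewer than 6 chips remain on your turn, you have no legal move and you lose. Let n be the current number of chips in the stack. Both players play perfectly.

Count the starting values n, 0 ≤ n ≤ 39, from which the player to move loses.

Classify positions by backward induction: terminal positions (no move available) are L. From any other position, the mover wins iff some move reaches an L.
n=0: no move → L
n=1: no move → L
n=2: no move → L
n=3: no move → L
n=4: no move → L
n=5: no move → L
n=6: reaches L-position 0 → W
n=7: reaches L-position 1 → W
n=8: reaches L-position 2 → W
n=9: reaches L-position 3 → W
n=10: reaches L-position 4 → W
n=11: reaches L-position 5 → W
n=12: reaches L-position 5 → W
n=13: only reaches 7(W), 6(W), all W → L
n=14: only reaches 8(W), 7(W), all W → L
n=15: only reaches 9(W), 8(W), all W → L
n=16: only reaches 10(W), 9(W), all W → L
n=17: only reaches 11(W), 10(W), all W → L
n=18: only reaches 12(W), 11(W), all W → L
n=19: reaches L-position 13 → W
n=20: reaches L-position 14 → W
n=21: reaches L-position 15 → W
n=22: reaches L-position 16 → W
n=23: reaches L-position 17 → W
n=24: reaches L-position 18 → W
n=25: reaches L-position 18 → W
n=26: only reaches 20(W), 19(W), all W → L
n=27: only reaches 21(W), 20(W), all W → L
n=28: only reaches 22(W), 21(W), all W → L
n=29: only reaches 23(W), 22(W), all W → L
n=30: only reaches 24(W), 23(W), all W → L
n=31: only reaches 25(W), 24(W), all W → L
n=32: reaches L-position 26 → W
n=33: reaches L-position 27 → W
n=34: reaches L-position 28 → W
n=35: reaches L-position 29 → W
n=36: reaches L-position 30 → W
n=37: reaches L-position 31 → W
n=38: reaches L-position 31 → W
n=39: only reaches 33(W), 32(W), all W → L
L entries with 0 ≤ n ≤ 39: n = 0, 1, 2, 3, 4, 5, 13, 14, 15, 16, 17, 18, 26, 27, 28, 29, 30, 31, 39; that makes 19.

19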